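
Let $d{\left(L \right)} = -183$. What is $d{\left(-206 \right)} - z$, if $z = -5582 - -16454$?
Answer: $-11055$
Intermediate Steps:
$z = 10872$ ($z = -5582 + 16454 = 10872$)
$d{\left(-206 \right)} - z = -183 - 10872 = -11055$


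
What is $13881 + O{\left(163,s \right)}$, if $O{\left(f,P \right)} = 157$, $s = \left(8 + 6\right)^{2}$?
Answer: $14038$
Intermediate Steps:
$s = 196$ ($s = 14^{2} = 196$)
$13881 + O{\left(163,s \right)} = 13881 + 157 = 14038$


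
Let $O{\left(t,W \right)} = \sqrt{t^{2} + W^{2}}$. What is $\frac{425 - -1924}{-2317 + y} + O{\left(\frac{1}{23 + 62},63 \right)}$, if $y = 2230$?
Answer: $-27 + \frac{\sqrt{28676026}}{85} \approx 36.0$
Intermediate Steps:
$O{\left(t,W \right)} = \sqrt{W^{2} + t^{2}}$
$\frac{425 - -1924}{-2317 + y} + O{\left(\frac{1}{23 + 62},63 \right)} = \frac{425 - -1924}{-2317 + 2230} + \sqrt{63^{2} + \left(\frac{1}{23 + 62}\right)^{2}} = \frac{425 + 1924}{-87} + \sqrt{3969 + \left(\frac{1}{85}\right)^{2}} = 2349 \left(- \frac{1}{87}\right) + \sqrt{3969 + \left(\frac{1}{85}\right)^{2}} = -27 + \sqrt{3969 + \frac{1}{7225}} = -27 + \sqrt{\frac{28676026}{7225}} = -27 + \frac{\sqrt{28676026}}{85}$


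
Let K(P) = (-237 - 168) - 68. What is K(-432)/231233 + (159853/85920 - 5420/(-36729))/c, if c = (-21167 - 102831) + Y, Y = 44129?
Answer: -509213339821913/245913905512709280 ≈ -0.0020707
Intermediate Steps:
c = -79869 (c = (-21167 - 102831) + 44129 = -123998 + 44129 = -79869)
K(P) = -473 (K(P) = -405 - 68 = -473)
K(-432)/231233 + (159853/85920 - 5420/(-36729))/c = -473/231233 + (159853/85920 - 5420/(-36729))/(-79869) = -473*1/231233 + (159853*(1/85920) - 5420*(-1/36729))*(-1/79869) = -473/231233 + (159853/85920 + 5420/36729)*(-1/79869) = -473/231233 + (2112309079/1051918560)*(-1/79869) = -473/231233 - 2112309079/84015683468640 = -509213339821913/245913905512709280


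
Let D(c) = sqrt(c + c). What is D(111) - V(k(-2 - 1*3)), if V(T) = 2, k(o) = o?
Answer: -2 + sqrt(222) ≈ 12.900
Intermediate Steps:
D(c) = sqrt(2)*sqrt(c) (D(c) = sqrt(2*c) = sqrt(2)*sqrt(c))
D(111) - V(k(-2 - 1*3)) = sqrt(2)*sqrt(111) - 1*2 = sqrt(222) - 2 = -2 + sqrt(222)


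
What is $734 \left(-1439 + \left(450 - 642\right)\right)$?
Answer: $-1197154$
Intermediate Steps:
$734 \left(-1439 + \left(450 - 642\right)\right) = 734 \left(-1439 - 192\right) = 734 \left(-1631\right) = -1197154$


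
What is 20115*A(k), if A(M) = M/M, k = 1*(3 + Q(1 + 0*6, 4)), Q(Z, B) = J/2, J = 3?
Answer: 20115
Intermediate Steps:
Q(Z, B) = 3/2
k = 9/2 (k = 1*(3 + 3/2) = 1*(9/2) = 9/2 ≈ 4.5000)
A(M) = 1
20115*A(k) = 20115*1 = 20115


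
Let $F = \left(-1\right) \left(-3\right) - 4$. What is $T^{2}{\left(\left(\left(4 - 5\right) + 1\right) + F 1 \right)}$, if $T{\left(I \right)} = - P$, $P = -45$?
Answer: $2025$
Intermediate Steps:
$F = -1$ ($F = 3 - 4 = -1$)
$T{\left(I \right)} = 45$ ($T{\left(I \right)} = \left(-1\right) \left(-45\right) = 45$)
$T^{2}{\left(\left(\left(4 - 5\right) + 1\right) + F 1 \right)} = 45^{2} = 2025$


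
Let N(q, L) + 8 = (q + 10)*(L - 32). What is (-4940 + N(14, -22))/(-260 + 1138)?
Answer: -3122/439 ≈ -7.1116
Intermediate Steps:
N(q, L) = -8 + (-32 + L)*(10 + q) (N(q, L) = -8 + (q + 10)*(L - 32) = -8 + (10 + q)*(-32 + L) = -8 + (-32 + L)*(10 + q))
(-4940 + N(14, -22))/(-260 + 1138) = (-4940 + (-328 - 32*14 + 10*(-22) - 22*14))/(-260 + 1138) = (-4940 + (-328 - 448 - 220 - 308))/878 = (-4940 - 1304)*(1/878) = -6244*1/878 = -3122/439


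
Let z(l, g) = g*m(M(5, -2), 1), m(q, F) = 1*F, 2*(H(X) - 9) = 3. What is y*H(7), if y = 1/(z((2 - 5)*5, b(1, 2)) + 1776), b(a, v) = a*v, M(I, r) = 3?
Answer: 3/508 ≈ 0.0059055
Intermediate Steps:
H(X) = 21/2 (H(X) = 9 + (½)*3 = 9 + 3/2 = 21/2)
m(q, F) = F
z(l, g) = g (z(l, g) = g*1 = g)
y = 1/1778 (y = 1/(1*2 + 1776) = 1/(2 + 1776) = 1/1778 ≈ 0.00056243)
y*H(7) = (1/1778)*(21/2) = 3/508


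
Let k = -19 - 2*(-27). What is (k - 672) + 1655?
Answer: 1018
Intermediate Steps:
k = 35 (k = -19 + 54 = 35)
(k - 672) + 1655 = (35 - 672) + 1655 = -637 + 1655 = 1018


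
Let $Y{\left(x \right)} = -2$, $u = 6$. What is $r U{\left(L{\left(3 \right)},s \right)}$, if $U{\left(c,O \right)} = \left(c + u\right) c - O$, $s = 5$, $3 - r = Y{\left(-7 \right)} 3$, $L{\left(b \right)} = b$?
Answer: $198$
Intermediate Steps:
$r = 9$ ($r = 3 - \left(-2\right) 3 = 3 - -6 = 3 + 6 = 9$)
$U{\left(c,O \right)} = - O + c \left(6 + c\right)$ ($U{\left(c,O \right)} = \left(c + 6\right) c - O = \left(6 + c\right) c - O = c \left(6 + c\right) - O = - O + c \left(6 + c\right)$)
$r U{\left(L{\left(3 \right)},s \right)} = 9 \left(3^{2} - 5 + 6 \cdot 3\right) = 9 \left(9 - 5 + 18\right) = 9 \cdot 22 = 198$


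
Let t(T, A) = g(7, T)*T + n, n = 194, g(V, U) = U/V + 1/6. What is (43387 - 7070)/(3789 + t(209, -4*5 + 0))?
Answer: 1525314/430835 ≈ 3.5404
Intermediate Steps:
g(V, U) = ⅙ + U/V (g(V, U) = U/V + 1*(⅙) = U/V + ⅙ = ⅙ + U/V)
t(T, A) = 194 + T*(⅙ + T/7) (t(T, A) = ((T + (⅙)*7)/7)*T + 194 = ((T + 7/6)/7)*T + 194 = ((7/6 + T)/7)*T + 194 = (⅙ + T/7)*T + 194 = T*(⅙ + T/7) + 194 = 194 + T*(⅙ + T/7))
(43387 - 7070)/(3789 + t(209, -4*5 + 0)) = (43387 - 7070)/(3789 + (194 + (1/42)*209*(7 + 6*209))) = 36317/(3789 + (194 + (1/42)*209*(7 + 1254))) = 36317/(3789 + (194 + (1/42)*209*1261)) = 36317/(3789 + (194 + 263549/42)) = 36317/(3789 + 271697/42) = 36317/(430835/42) = 36317*(42/430835) = 1525314/430835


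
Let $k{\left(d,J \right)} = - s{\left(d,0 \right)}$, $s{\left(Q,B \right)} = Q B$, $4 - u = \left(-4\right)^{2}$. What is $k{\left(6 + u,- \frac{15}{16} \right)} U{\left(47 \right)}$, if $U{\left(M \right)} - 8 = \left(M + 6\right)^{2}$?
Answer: $0$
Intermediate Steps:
$u = -12$ ($u = 4 - \left(-4\right)^{2} = 4 - 16 = -12$)
$U{\left(M \right)} = 8 + \left(6 + M\right)^{2}$ ($U{\left(M \right)} = 8 + \left(M + 6\right)^{2} = 8 + \left(6 + M\right)^{2}$)
$s{\left(Q,B \right)} = B Q$
$k{\left(d,J \right)} = 0$ ($k{\left(d,J \right)} = - 0 d = \left(-1\right) 0 = 0$)
$k{\left(6 + u,- \frac{15}{16} \right)} U{\left(47 \right)} = 0 \left(8 + \left(6 + 47\right)^{2}\right) = 0 \left(8 + 53^{2}\right) = 0 \left(8 + 2809\right) = 0 \cdot 2817 = 0$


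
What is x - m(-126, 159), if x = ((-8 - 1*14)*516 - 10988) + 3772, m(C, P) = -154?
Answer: -18414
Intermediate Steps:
x = -18568 (x = ((-8 - 14)*516 - 10988) + 3772 = (-22*516 - 10988) + 3772 = (-11352 - 10988) + 3772 = -22340 + 3772 = -18568)
x - m(-126, 159) = -18568 - 1*(-154) = -18568 + 154 = -18414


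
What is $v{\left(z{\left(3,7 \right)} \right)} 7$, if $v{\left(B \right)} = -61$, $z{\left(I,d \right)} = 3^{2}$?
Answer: $-427$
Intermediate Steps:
$z{\left(I,d \right)} = 9$
$v{\left(z{\left(3,7 \right)} \right)} 7 = \left(-61\right) 7 = -427$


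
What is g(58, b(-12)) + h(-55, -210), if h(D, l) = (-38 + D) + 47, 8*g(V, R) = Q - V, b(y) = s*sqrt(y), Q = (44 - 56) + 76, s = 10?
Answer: -181/4 ≈ -45.250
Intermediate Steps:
Q = 64 (Q = -12 + 76 = 64)
b(y) = 10*sqrt(y)
g(V, R) = 8 - V/8 (g(V, R) = (64 - V)/8 = 8 - V/8)
h(D, l) = 9 + D
g(58, b(-12)) + h(-55, -210) = (8 - 1/8*58) + (9 - 55) = (8 - 29/4) - 46 = 3/4 - 46 = -181/4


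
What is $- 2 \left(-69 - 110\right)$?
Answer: $358$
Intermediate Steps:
$- 2 \left(-69 - 110\right) = \left(-2\right) \left(-179\right) = 358$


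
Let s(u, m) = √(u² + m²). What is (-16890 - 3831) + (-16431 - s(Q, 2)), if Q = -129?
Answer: -37152 - √16645 ≈ -37281.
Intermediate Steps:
s(u, m) = √(m² + u²)
(-16890 - 3831) + (-16431 - s(Q, 2)) = (-16890 - 3831) + (-16431 - √(2² + (-129)²)) = -20721 + (-16431 - √(4 + 16641)) = -20721 + (-16431 - √16645) = -37152 - √16645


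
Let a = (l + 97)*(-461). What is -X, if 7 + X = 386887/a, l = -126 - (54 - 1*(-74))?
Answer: 119752/72377 ≈ 1.6546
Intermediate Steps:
l = -254 (l = -126 - (54 + 74) = -126 - 1*128 = -126 - 128 = -254)
a = 72377 (a = (-254 + 97)*(-461) = -157*(-461) = 72377)
X = -119752/72377 (X = -7 + 386887/72377 = -119752/72377 ≈ -1.6546)
-X = -1*(-119752/72377) = 119752/72377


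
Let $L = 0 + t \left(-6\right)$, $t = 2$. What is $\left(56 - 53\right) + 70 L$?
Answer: $-837$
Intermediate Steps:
$L = -12$ ($L = 0 + 2 \left(-6\right) = 0 - 12 = -12$)
$\left(56 - 53\right) + 70 L = \left(56 - 53\right) + 70 \left(-12\right) = \left(56 - 53\right) - 840 = 3 - 840 = -837$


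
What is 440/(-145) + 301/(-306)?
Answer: -35657/8874 ≈ -4.0181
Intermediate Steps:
440/(-145) + 301/(-306) = 440*(-1/145) + 301*(-1/306) = -88/29 - 301/306 = -35657/8874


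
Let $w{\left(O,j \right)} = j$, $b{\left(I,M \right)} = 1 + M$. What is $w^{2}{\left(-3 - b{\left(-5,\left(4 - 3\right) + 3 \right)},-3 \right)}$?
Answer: $9$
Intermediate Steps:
$w^{2}{\left(-3 - b{\left(-5,\left(4 - 3\right) + 3 \right)},-3 \right)} = \left(-3\right)^{2} = 9$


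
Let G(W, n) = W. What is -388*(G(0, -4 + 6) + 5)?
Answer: -1940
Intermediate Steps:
-388*(G(0, -4 + 6) + 5) = -388*(0 + 5) = -1940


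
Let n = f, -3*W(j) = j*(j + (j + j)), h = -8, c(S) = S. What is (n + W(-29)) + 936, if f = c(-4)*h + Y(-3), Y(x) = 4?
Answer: 131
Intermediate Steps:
W(j) = -j² (W(j) = -j*(j + (j + j))/3 = -j*(j + 2*j)/3 = -j*3*j/3 = -j²)
f = 36 (f = -4*(-8) + 4 = 32 + 4 = 36)
n = 36
(n + W(-29)) + 936 = (36 - 1*(-29)²) + 936 = (36 - 1*841) + 936 = (36 - 841) + 936 = -805 + 936 = 131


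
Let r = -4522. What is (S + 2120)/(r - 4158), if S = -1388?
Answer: -183/2170 ≈ -0.084332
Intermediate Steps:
(S + 2120)/(r - 4158) = (-1388 + 2120)/(-4522 - 4158) = 732/(-8680) = 732*(-1/8680) = -183/2170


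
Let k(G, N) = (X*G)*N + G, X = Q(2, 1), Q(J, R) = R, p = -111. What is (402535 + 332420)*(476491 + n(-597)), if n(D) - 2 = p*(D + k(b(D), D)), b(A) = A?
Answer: -28628240563260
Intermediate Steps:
X = 1
k(G, N) = G + G*N (k(G, N) = (1*G)*N + G = G*N + G = G + G*N)
n(D) = 2 - 111*D - 111*D*(1 + D) (n(D) = 2 - 111*(D + D*(1 + D)) = 2 + (-111*D - 111*D*(1 + D)) = 2 - 111*D - 111*D*(1 + D))
(402535 + 332420)*(476491 + n(-597)) = (402535 + 332420)*(476491 + (2 - 222*(-597) - 111*(-597)²)) = 734955*(476491 + (2 + 132534 - 111*356409)) = 734955*(476491 + (2 + 132534 - 39561399)) = 734955*(476491 - 39428863) = 734955*(-38952372) = -28628240563260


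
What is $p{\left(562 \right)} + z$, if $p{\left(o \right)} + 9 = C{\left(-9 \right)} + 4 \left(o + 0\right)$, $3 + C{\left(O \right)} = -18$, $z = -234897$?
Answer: $-232679$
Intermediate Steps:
$C{\left(O \right)} = -21$ ($C{\left(O \right)} = -3 - 18 = -21$)
$p{\left(o \right)} = -30 + 4 o$ ($p{\left(o \right)} = -9 + \left(-21 + 4 \left(o + 0\right)\right) = -9 + \left(-21 + 4 o\right) = -30 + 4 o$)
$p{\left(562 \right)} + z = \left(-30 + 4 \cdot 562\right) - 234897 = \left(-30 + 2248\right) - 234897 = 2218 - 234897 = -232679$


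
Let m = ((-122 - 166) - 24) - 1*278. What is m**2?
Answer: 348100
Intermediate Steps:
m = -590 (m = (-288 - 24) - 278 = -312 - 278 = -590)
m**2 = (-590)**2 = 348100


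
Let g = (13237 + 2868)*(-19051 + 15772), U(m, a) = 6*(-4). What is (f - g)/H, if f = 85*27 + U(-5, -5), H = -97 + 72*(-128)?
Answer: -52810566/9313 ≈ -5670.6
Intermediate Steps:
U(m, a) = -24
H = -9313 (H = -97 - 9216 = -9313)
g = -52808295 (g = 16105*(-3279) = -52808295)
f = 2271 (f = 85*27 - 24 = 2295 - 24 = 2271)
(f - g)/H = (2271 - 1*(-52808295))/(-9313) = (2271 + 52808295)*(-1/9313) = 52810566*(-1/9313) = -52810566/9313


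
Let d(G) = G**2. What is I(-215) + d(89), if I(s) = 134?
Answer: 8055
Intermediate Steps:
I(-215) + d(89) = 134 + 89**2 = 134 + 7921 = 8055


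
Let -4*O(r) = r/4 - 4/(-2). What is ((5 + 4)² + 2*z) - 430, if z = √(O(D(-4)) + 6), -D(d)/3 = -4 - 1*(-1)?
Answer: -349 + √79/2 ≈ -344.56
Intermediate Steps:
D(d) = 9 (D(d) = -3*(-4 - 1*(-1)) = -3*(-4 + 1) = -3*(-3) = 9)
O(r) = -½ - r/16 (O(r) = -(r/4 - 4/(-2))/4 = -(r*(¼) - 4*(-½))/4 = -(r/4 + 2)/4 = -(2 + r/4)/4 = -½ - r/16)
z = √79/4 (z = √((-½ - 1/16*9) + 6) = √((-½ - 9/16) + 6) = √(-17/16 + 6) = √(79/16) = √79/4 ≈ 2.2220)
((5 + 4)² + 2*z) - 430 = ((5 + 4)² + 2*(√79/4)) - 430 = (9² + √79/2) - 430 = (81 + √79/2) - 430 = -349 + √79/2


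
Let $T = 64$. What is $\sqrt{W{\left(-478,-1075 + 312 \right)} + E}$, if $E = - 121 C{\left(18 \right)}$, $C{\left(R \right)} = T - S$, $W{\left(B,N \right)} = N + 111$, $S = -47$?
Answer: $i \sqrt{14083} \approx 118.67 i$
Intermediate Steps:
$W{\left(B,N \right)} = 111 + N$
$C{\left(R \right)} = 111$ ($C{\left(R \right)} = 64 - -47 = 64 + 47 = 111$)
$E = -13431$ ($E = \left(-121\right) 111 = -13431$)
$\sqrt{W{\left(-478,-1075 + 312 \right)} + E} = \sqrt{\left(111 + \left(-1075 + 312\right)\right) - 13431} = \sqrt{\left(111 - 763\right) - 13431} = \sqrt{-652 - 13431} = \sqrt{-14083} = i \sqrt{14083}$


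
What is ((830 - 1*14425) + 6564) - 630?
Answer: -7661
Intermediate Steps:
((830 - 1*14425) + 6564) - 630 = ((830 - 14425) + 6564) - 630 = (-13595 + 6564) - 630 = -7031 - 630 = -7661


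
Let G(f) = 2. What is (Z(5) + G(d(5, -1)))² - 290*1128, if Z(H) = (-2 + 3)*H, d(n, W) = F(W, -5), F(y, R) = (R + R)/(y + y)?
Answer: -327071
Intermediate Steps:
F(y, R) = R/y (F(y, R) = (2*R)/((2*y)) = (2*R)*(1/(2*y)) = R/y)
d(n, W) = -5/W
Z(H) = H (Z(H) = 1*H = H)
(Z(5) + G(d(5, -1)))² - 290*1128 = (5 + 2)² - 290*1128 = 7² - 327120 = 49 - 327120 = -327071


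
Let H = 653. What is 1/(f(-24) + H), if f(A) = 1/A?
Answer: 24/15671 ≈ 0.0015315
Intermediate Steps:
1/(f(-24) + H) = 1/(1/(-24) + 653) = 1/(-1/24 + 653) = 1/(15671/24) = 24/15671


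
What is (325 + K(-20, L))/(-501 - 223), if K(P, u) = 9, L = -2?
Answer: -167/362 ≈ -0.46133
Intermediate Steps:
(325 + K(-20, L))/(-501 - 223) = (325 + 9)/(-501 - 223) = 334/(-724) = 334*(-1/724) = -167/362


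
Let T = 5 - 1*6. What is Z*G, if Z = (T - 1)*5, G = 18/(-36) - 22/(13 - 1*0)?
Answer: 285/13 ≈ 21.923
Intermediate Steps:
T = -1 (T = 5 - 6 = -1)
G = -57/26 (G = 18*(-1/36) - 22/(13 + 0) = -1/2 - 22/13 = -57/26 ≈ -2.1923)
Z = -10 (Z = (-1 - 1)*5 = -2*5 = -10)
Z*G = -10*(-57/26) = 285/13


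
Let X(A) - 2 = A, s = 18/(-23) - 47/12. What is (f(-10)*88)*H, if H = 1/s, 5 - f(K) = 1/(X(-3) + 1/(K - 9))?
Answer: -722568/6485 ≈ -111.42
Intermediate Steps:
s = -1297/276 (s = 18*(-1/23) - 47*1/12 = -18/23 - 47/12 = -1297/276 ≈ -4.6993)
X(A) = 2 + A
f(K) = 5 - 1/(-1 + 1/(-9 + K)) (f(K) = 5 - 1/((2 - 3) + 1/(K - 9)) = 5 - 1/(-1 + 1/(-9 + K)))
H = -276/1297 (H = 1/(-1297/276) = -276/1297 ≈ -0.21280)
(f(-10)*88)*H = (((59 - 6*(-10))/(10 - 1*(-10)))*88)*(-276/1297) = (((59 + 60)/(10 + 10))*88)*(-276/1297) = ((119/20)*88)*(-276/1297) = (2618/5)*(-276/1297) = -722568/6485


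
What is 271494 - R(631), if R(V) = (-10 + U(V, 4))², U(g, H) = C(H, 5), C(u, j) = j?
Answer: 271469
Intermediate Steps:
U(g, H) = 5
R(V) = 25 (R(V) = (-10 + 5)² = (-5)² = 25)
271494 - R(631) = 271494 - 1*25 = 271494 - 25 = 271469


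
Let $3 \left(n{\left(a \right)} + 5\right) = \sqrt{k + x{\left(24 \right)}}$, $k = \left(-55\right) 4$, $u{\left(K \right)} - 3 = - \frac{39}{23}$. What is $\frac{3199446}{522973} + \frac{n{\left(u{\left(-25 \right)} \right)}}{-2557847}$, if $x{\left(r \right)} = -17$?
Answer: $\frac{8183695967627}{1337684919131} - \frac{i \sqrt{237}}{7673541} \approx 6.1178 - 2.0062 \cdot 10^{-6} i$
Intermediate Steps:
$u{\left(K \right)} = \frac{30}{23}$ ($u{\left(K \right)} = 3 - \frac{39}{23} = \frac{30}{23}$)
$k = -220$
$n{\left(a \right)} = -5 + \frac{i \sqrt{237}}{3}$ ($n{\left(a \right)} = -5 + \frac{\sqrt{-220 - 17}}{3} = -5 + \frac{\sqrt{-237}}{3} = -5 + \frac{i \sqrt{237}}{3}$)
$\frac{3199446}{522973} + \frac{n{\left(u{\left(-25 \right)} \right)}}{-2557847} = \frac{3199446}{522973} + \frac{-5 + \frac{i \sqrt{237}}{3}}{-2557847} = 3199446 \cdot \frac{1}{522973} + \left(-5 + \frac{i \sqrt{237}}{3}\right) \left(- \frac{1}{2557847}\right) = \frac{3199446}{522973} + \left(\frac{5}{2557847} - \frac{i \sqrt{237}}{7673541}\right) = \frac{8183695967627}{1337684919131} - \frac{i \sqrt{237}}{7673541}$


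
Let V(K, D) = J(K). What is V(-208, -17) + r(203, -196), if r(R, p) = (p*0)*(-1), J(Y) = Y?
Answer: -208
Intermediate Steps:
V(K, D) = K
r(R, p) = 0 (r(R, p) = 0*(-1) = 0)
V(-208, -17) + r(203, -196) = -208 + 0 = -208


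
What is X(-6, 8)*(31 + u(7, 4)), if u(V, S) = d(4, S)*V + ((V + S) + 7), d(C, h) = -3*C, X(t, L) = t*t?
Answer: -1260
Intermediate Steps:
X(t, L) = t**2
u(V, S) = 7 + S - 11*V (u(V, S) = (-3*4)*V + ((V + S) + 7) = -12*V + ((S + V) + 7) = -12*V + (7 + S + V) = 7 + S - 11*V)
X(-6, 8)*(31 + u(7, 4)) = (-6)**2*(31 + (7 + 4 - 11*7)) = 36*(31 + (7 + 4 - 77)) = 36*(31 - 66) = 36*(-35) = -1260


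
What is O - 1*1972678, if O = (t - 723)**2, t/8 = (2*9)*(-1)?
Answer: -1220989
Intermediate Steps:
t = -144 (t = 8*((2*9)*(-1)) = 8*(18*(-1)) = 8*(-18) = -144)
O = 751689 (O = (-144 - 723)**2 = (-867)**2 = 751689)
O - 1*1972678 = 751689 - 1*1972678 = 751689 - 1972678 = -1220989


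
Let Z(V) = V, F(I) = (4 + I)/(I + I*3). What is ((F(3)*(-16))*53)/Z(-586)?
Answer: 742/879 ≈ 0.84414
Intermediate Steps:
F(I) = (4 + I)/(4*I) (F(I) = (4 + I)/(I + 3*I) = (4 + I)/((4*I)) = (4 + I)*(1/(4*I)) = (4 + I)/(4*I))
((F(3)*(-16))*53)/Z(-586) = ((((¼)*(4 + 3)/3)*(-16))*53)/(-586) = ((((¼)*(⅓)*7)*(-16))*53)*(-1/586) = (((7/12)*(-16))*53)*(-1/586) = -28/3*53*(-1/586) = -1484/3*(-1/586) = 742/879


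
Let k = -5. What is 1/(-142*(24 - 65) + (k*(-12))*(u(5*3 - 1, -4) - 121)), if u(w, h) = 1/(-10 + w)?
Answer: -1/1423 ≈ -0.00070274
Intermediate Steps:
1/(-142*(24 - 65) + (k*(-12))*(u(5*3 - 1, -4) - 121)) = 1/(-142*(24 - 65) + (-5*(-12))*(1/(-10 + (5*3 - 1)) - 121)) = 1/(-142*(-41) + 60*(1/(-10 + (15 - 1)) - 121)) = 1/(5822 + 60*(1/(-10 + 14) - 121)) = 1/(5822 + 60*(1/4 - 121)) = 1/(5822 + 60*(¼ - 121)) = 1/(5822 + 60*(-483/4)) = 1/(5822 - 7245) = 1/(-1423) = -1/1423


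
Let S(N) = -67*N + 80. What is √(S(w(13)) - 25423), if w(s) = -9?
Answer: 2*I*√6185 ≈ 157.29*I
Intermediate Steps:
S(N) = 80 - 67*N
√(S(w(13)) - 25423) = √((80 - 67*(-9)) - 25423) = √((80 + 603) - 25423) = √(683 - 25423) = √(-24740) = 2*I*√6185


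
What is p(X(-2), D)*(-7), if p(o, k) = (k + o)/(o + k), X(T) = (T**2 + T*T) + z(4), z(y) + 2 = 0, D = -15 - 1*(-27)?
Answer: -7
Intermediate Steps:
D = 12 (D = -15 + 27 = 12)
z(y) = -2 (z(y) = -2 + 0 = -2)
X(T) = -2 + 2*T**2 (X(T) = (T**2 + T*T) - 2 = (T**2 + T**2) - 2 = 2*T**2 - 2 = -2 + 2*T**2)
p(o, k) = 1 (p(o, k) = (k + o)/(k + o) = 1)
p(X(-2), D)*(-7) = 1*(-7) = -7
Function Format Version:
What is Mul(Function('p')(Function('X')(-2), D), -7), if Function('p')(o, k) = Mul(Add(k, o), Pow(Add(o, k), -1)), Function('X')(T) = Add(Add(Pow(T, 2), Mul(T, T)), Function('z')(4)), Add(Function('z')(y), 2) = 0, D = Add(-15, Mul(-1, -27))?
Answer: -7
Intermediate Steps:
D = 12 (D = Add(-15, 27) = 12)
Function('z')(y) = -2 (Function('z')(y) = Add(-2, 0) = -2)
Function('X')(T) = Add(-2, Mul(2, Pow(T, 2))) (Function('X')(T) = Add(Add(Pow(T, 2), Mul(T, T)), -2) = Add(Add(Pow(T, 2), Pow(T, 2)), -2) = Add(Mul(2, Pow(T, 2)), -2) = Add(-2, Mul(2, Pow(T, 2))))
Function('p')(o, k) = 1 (Function('p')(o, k) = Mul(Add(k, o), Pow(Add(k, o), -1)) = 1)
Mul(Function('p')(Function('X')(-2), D), -7) = Mul(1, -7) = -7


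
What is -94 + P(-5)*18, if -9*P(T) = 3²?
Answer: -112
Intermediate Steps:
P(T) = -1 (P(T) = -⅑*3² = -⅑*9 = -1)
-94 + P(-5)*18 = -94 - 1*18 = -94 - 18 = -112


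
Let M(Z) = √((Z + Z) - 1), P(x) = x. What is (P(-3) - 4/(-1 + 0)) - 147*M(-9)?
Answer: 1 - 147*I*√19 ≈ 1.0 - 640.76*I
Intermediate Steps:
M(Z) = √(-1 + 2*Z) (M(Z) = √(2*Z - 1) = √(-1 + 2*Z))
(P(-3) - 4/(-1 + 0)) - 147*M(-9) = (-3 - 4/(-1 + 0)) - 147*√(-1 + 2*(-9)) = (-3 - 4/(-1)) - 147*√(-1 - 18) = (-3 - 4*(-1)) - 147*I*√19 = (-3 + 4) - 147*I*√19 = 1 - 147*I*√19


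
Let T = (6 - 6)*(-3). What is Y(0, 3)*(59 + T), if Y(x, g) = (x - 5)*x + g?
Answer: 177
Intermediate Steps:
Y(x, g) = g + x*(-5 + x) (Y(x, g) = (-5 + x)*x + g = x*(-5 + x) + g = g + x*(-5 + x))
T = 0 (T = 0*(-3) = 0)
Y(0, 3)*(59 + T) = (3 + 0**2 - 5*0)*(59 + 0) = (3 + 0 + 0)*59 = 3*59 = 177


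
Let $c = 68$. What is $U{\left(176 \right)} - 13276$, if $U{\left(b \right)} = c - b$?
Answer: $-13384$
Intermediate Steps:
$U{\left(b \right)} = 68 - b$
$U{\left(176 \right)} - 13276 = \left(68 - 176\right) - 13276 = -108 - 13276 = -13384$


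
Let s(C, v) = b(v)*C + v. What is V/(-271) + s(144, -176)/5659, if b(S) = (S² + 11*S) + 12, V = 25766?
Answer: 987867758/1533589 ≈ 644.15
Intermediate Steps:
b(S) = 12 + S² + 11*S
s(C, v) = v + C*(12 + v² + 11*v) (s(C, v) = (12 + v² + 11*v)*C + v = C*(12 + v² + 11*v) + v = v + C*(12 + v² + 11*v))
V/(-271) + s(144, -176)/5659 = 25766/(-271) + (-176 + 144*(12 + (-176)² + 11*(-176)))/5659 = 25766*(-1/271) + (-176 + 144*(12 + 30976 - 1936))*(1/5659) = -25766/271 + (-176 + 144*29052)*(1/5659) = -25766/271 + (-176 + 4183488)*(1/5659) = -25766/271 + 4183312*(1/5659) = -25766/271 + 4183312/5659 = 987867758/1533589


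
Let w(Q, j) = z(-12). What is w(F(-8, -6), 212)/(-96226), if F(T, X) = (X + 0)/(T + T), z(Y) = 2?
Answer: -1/48113 ≈ -2.0784e-5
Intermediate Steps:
F(T, X) = X/(2*T) (F(T, X) = X/((2*T)) = X*(1/(2*T)) = X/(2*T))
w(Q, j) = 2
w(F(-8, -6), 212)/(-96226) = 2/(-96226) = 2*(-1/96226) = -1/48113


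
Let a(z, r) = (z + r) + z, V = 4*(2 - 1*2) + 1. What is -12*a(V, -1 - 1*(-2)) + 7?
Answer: -29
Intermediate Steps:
V = 1 (V = 4*(2 - 2) + 1 = 4*0 + 1 = 0 + 1 = 1)
a(z, r) = r + 2*z (a(z, r) = (r + z) + z = r + 2*z)
-12*a(V, -1 - 1*(-2)) + 7 = -12*((-1 - 1*(-2)) + 2*1) + 7 = -12*((-1 + 2) + 2) + 7 = -12*(1 + 2) + 7 = -12*3 + 7 = -36 + 7 = -29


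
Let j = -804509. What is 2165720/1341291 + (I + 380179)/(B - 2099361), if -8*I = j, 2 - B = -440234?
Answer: 23587075510169/17802955443000 ≈ 1.3249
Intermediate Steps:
B = 440236 (B = 2 - 1*(-440234) = 2 + 440234 = 440236)
I = 804509/8 (I = -⅛*(-804509) = 804509/8 ≈ 1.0056e+5)
2165720/1341291 + (I + 380179)/(B - 2099361) = 2165720/1341291 + (804509/8 + 380179)/(440236 - 2099361) = 2165720*(1/1341291) + (3845941/8)/(-1659125) = 2165720/1341291 + (3845941/8)*(-1/1659125) = 2165720/1341291 - 3845941/13273000 = 23587075510169/17802955443000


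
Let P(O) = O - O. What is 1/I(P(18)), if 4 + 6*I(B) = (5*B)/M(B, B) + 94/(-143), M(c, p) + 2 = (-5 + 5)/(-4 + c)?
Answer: -143/111 ≈ -1.2883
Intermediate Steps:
P(O) = 0
M(c, p) = -2 (M(c, p) = -2 + (-5 + 5)/(-4 + c) = -2 + 0/(-4 + c) = -2 + 0 = -2)
I(B) = -111/143 - 5*B/12 (I(B) = -⅔ + ((5*B)/(-2) + 94/(-143))/6 = -⅔ + ((5*B)*(-½) + 94*(-1/143))/6 = -⅔ + (-5*B/2 - 94/143)/6 = -⅔ + (-94/143 - 5*B/2)/6 = -⅔ + (-47/429 - 5*B/12) = -111/143 - 5*B/12)
1/I(P(18)) = 1/(-111/143 - 5/12*0) = 1/(-111/143 + 0) = 1/(-111/143) = -143/111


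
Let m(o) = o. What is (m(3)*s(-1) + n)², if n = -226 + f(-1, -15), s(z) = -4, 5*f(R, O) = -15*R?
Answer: 55225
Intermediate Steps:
f(R, O) = -3*R (f(R, O) = (-15*R)/5 = -3*R)
n = -223 (n = -226 - 3*(-1) = -226 + 3 = -223)
(m(3)*s(-1) + n)² = (3*(-4) - 223)² = (-12 - 223)² = (-235)² = 55225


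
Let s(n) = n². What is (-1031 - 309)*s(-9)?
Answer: -108540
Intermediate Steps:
(-1031 - 309)*s(-9) = (-1031 - 309)*(-9)² = -1340*81 = -108540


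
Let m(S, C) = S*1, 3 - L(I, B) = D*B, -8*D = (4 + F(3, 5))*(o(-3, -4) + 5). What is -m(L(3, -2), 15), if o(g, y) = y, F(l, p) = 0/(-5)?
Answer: -2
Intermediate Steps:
F(l, p) = 0 (F(l, p) = 0*(-⅕) = 0)
D = -½ (D = -(4 + 0)*(-4 + 5)/8 = -1/2 = -⅛*4 = -½ ≈ -0.50000)
L(I, B) = 3 + B/2 (L(I, B) = 3 - (-1)*B/2 = 3 + B/2)
m(S, C) = S
-m(L(3, -2), 15) = -(3 + (½)*(-2)) = -(3 - 1) = -1*2 = -2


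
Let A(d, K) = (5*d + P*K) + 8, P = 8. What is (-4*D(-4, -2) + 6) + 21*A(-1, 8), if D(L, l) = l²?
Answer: 1397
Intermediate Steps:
A(d, K) = 8 + 5*d + 8*K (A(d, K) = (5*d + 8*K) + 8 = 8 + 5*d + 8*K)
(-4*D(-4, -2) + 6) + 21*A(-1, 8) = (-4*(-2)² + 6) + 21*(8 + 5*(-1) + 8*8) = (-4*4 + 6) + 21*(8 - 5 + 64) = (-16 + 6) + 21*67 = -10 + 1407 = 1397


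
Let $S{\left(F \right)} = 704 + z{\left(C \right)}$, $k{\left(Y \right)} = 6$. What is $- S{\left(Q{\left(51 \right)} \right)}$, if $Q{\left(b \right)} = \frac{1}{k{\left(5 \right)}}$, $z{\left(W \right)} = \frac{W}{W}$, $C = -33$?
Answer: $-705$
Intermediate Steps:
$z{\left(W \right)} = 1$
$Q{\left(b \right)} = \frac{1}{6}$
$S{\left(F \right)} = 705$ ($S{\left(F \right)} = 704 + 1 = 705$)
$- S{\left(Q{\left(51 \right)} \right)} = \left(-1\right) 705 = -705$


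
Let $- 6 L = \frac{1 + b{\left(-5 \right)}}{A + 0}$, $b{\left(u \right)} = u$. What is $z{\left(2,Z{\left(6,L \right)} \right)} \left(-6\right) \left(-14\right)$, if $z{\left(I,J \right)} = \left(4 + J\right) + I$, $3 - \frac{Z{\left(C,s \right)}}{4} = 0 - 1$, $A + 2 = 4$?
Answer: $1848$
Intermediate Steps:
$A = 2$ ($A = -2 + 4 = 2$)
$L = \frac{1}{3}$ ($L = - \frac{\left(1 - 5\right) \frac{1}{2 + 0}}{6} = - \frac{\left(-4\right) \frac{1}{2}}{6} = \left(- \frac{1}{6}\right) \left(-2\right) = \frac{1}{3} \approx 0.33333$)
$Z{\left(C,s \right)} = 16$ ($Z{\left(C,s \right)} = 12 - 4 \left(0 - 1\right) = 12 - -4 = 12 + 4 = 16$)
$z{\left(I,J \right)} = 4 + I + J$
$z{\left(2,Z{\left(6,L \right)} \right)} \left(-6\right) \left(-14\right) = \left(4 + 2 + 16\right) \left(-6\right) \left(-14\right) = 22 \left(-6\right) \left(-14\right) = \left(-132\right) \left(-14\right) = 1848$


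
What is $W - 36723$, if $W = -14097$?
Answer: $-50820$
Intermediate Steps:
$W - 36723 = -14097 - 36723 = -50820$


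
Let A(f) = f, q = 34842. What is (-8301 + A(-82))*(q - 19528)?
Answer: -128377262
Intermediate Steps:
(-8301 + A(-82))*(q - 19528) = (-8301 - 82)*(34842 - 19528) = -8383*15314 = -128377262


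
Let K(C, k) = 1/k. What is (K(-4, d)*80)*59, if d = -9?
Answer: -4720/9 ≈ -524.44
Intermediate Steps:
(K(-4, d)*80)*59 = (80/(-9))*59 = -⅑*80*59 = -80/9*59 = -4720/9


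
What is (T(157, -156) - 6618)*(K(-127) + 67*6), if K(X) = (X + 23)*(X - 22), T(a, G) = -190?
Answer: -108233584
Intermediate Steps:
K(X) = (-22 + X)*(23 + X) (K(X) = (23 + X)*(-22 + X) = (-22 + X)*(23 + X))
(T(157, -156) - 6618)*(K(-127) + 67*6) = (-190 - 6618)*((-506 - 127 + (-127)²) + 67*6) = -6808*((-506 - 127 + 16129) + 402) = -6808*(15496 + 402) = -6808*15898 = -108233584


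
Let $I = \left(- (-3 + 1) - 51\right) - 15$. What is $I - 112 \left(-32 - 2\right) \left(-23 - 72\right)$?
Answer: $-361824$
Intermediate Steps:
$I = -64$ ($I = \left(\left(-1\right) \left(-2\right) - 51\right) - 15 = \left(2 - 51\right) - 15 = -49 - 15 = -64$)
$I - 112 \left(-32 - 2\right) \left(-23 - 72\right) = -64 - 112 \left(-32 - 2\right) \left(-23 - 72\right) = -64 - 112 \left(\left(-34\right) \left(-95\right)\right) = -64 - 361760 = -361824$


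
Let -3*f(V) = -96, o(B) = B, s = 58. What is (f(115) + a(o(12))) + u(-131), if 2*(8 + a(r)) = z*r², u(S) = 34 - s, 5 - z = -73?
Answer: 5616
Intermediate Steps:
f(V) = 32 (f(V) = -⅓*(-96) = 32)
z = 78 (z = 5 - 1*(-73) = 5 + 73 = 78)
u(S) = -24 (u(S) = 34 - 1*58 = 34 - 58 = -24)
a(r) = -8 + 39*r² (a(r) = -8 + (78*r²)/2 = -8 + 39*r²)
(f(115) + a(o(12))) + u(-131) = (32 + (-8 + 39*12²)) - 24 = (32 + (-8 + 39*144)) - 24 = (32 + (-8 + 5616)) - 24 = (32 + 5608) - 24 = 5640 - 24 = 5616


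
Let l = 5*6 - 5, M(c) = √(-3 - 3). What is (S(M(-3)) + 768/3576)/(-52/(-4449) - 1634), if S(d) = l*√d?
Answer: -71184/541586243 - 111225*6^(¼)*√I/7269614 ≈ -0.017064 - 0.016932*I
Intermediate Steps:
M(c) = I*√6 (M(c) = √(-6) = I*√6)
l = 25 (l = 30 - 5 = 25)
S(d) = 25*√d
(S(M(-3)) + 768/3576)/(-52/(-4449) - 1634) = (25*√(I*√6) + 768/3576)/(-52/(-4449) - 1634) = (25*(6^(¼)*√I) + 768*(1/3576))/(-52*(-1/4449) - 1634) = (25*6^(¼)*√I + 32/149)/(52/4449 - 1634) = (32/149 + 25*6^(¼)*√I)/(-7269614/4449) = (32/149 + 25*6^(¼)*√I)*(-4449/7269614) = -71184/541586243 - 111225*6^(¼)*√I/7269614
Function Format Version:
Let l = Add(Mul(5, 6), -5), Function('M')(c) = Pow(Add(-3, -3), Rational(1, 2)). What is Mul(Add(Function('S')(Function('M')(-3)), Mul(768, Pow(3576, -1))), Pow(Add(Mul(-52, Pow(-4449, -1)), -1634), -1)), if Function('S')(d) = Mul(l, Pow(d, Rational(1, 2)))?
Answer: Add(Rational(-71184, 541586243), Mul(Rational(-111225, 7269614), Pow(6, Rational(1, 4)), Pow(I, Rational(1, 2)))) ≈ Add(-0.017064, Mul(-0.016932, I))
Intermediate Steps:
Function('M')(c) = Mul(I, Pow(6, Rational(1, 2))) (Function('M')(c) = Pow(-6, Rational(1, 2)) = Mul(I, Pow(6, Rational(1, 2))))
l = 25 (l = Add(30, -5) = 25)
Function('S')(d) = Mul(25, Pow(d, Rational(1, 2)))
Mul(Add(Function('S')(Function('M')(-3)), Mul(768, Pow(3576, -1))), Pow(Add(Mul(-52, Pow(-4449, -1)), -1634), -1)) = Mul(Add(Mul(25, Pow(Mul(I, Pow(6, Rational(1, 2))), Rational(1, 2))), Mul(768, Pow(3576, -1))), Pow(Add(Mul(-52, Pow(-4449, -1)), -1634), -1)) = Mul(Add(Mul(25, Mul(Pow(6, Rational(1, 4)), Pow(I, Rational(1, 2)))), Mul(768, Rational(1, 3576))), Pow(Add(Mul(-52, Rational(-1, 4449)), -1634), -1)) = Mul(Add(Mul(25, Pow(6, Rational(1, 4)), Pow(I, Rational(1, 2))), Rational(32, 149)), Pow(Add(Rational(52, 4449), -1634), -1)) = Mul(Add(Rational(32, 149), Mul(25, Pow(6, Rational(1, 4)), Pow(I, Rational(1, 2)))), Pow(Rational(-7269614, 4449), -1)) = Mul(Add(Rational(32, 149), Mul(25, Pow(6, Rational(1, 4)), Pow(I, Rational(1, 2)))), Rational(-4449, 7269614)) = Add(Rational(-71184, 541586243), Mul(Rational(-111225, 7269614), Pow(6, Rational(1, 4)), Pow(I, Rational(1, 2))))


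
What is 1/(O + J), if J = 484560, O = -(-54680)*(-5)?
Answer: 1/211160 ≈ 4.7357e-6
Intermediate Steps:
O = -273400 (O = -1*273400 = -273400)
1/(O + J) = 1/(-273400 + 484560) = 1/211160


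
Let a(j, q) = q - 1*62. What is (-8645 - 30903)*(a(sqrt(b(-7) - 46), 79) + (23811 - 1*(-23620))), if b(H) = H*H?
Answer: -1876473504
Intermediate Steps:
b(H) = H**2
a(j, q) = -62 + q (a(j, q) = q - 62 = -62 + q)
(-8645 - 30903)*(a(sqrt(b(-7) - 46), 79) + (23811 - 1*(-23620))) = (-8645 - 30903)*((-62 + 79) + (23811 - 1*(-23620))) = -39548*(17 + (23811 + 23620)) = -39548*(17 + 47431) = -39548*47448 = -1876473504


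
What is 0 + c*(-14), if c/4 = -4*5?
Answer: 1120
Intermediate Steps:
c = -80 (c = 4*(-4*5) = 4*(-20) = -80)
0 + c*(-14) = 0 - 80*(-14) = 0 + 1120 = 1120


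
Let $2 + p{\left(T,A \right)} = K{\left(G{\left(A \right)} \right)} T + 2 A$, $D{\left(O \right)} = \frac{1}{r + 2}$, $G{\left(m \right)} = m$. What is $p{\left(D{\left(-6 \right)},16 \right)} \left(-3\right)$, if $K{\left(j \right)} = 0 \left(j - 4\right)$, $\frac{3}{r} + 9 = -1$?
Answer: $-90$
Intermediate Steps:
$r = - \frac{3}{10}$ ($r = \frac{3}{-9 - 1} = \frac{3}{-10} = 3 \left(- \frac{1}{10}\right) = - \frac{3}{10} \approx -0.3$)
$K{\left(j \right)} = 0$ ($K{\left(j \right)} = 0 \left(-4 + j\right) = 0$)
$D{\left(O \right)} = \frac{10}{17}$ ($D{\left(O \right)} = \frac{1}{- \frac{3}{10} + 2} = \frac{1}{\frac{17}{10}} = \frac{10}{17}$)
$p{\left(T,A \right)} = -2 + 2 A$ ($p{\left(T,A \right)} = -2 + \left(0 T + 2 A\right) = -2 + \left(0 + 2 A\right) = -2 + 2 A$)
$p{\left(D{\left(-6 \right)},16 \right)} \left(-3\right) = \left(-2 + 2 \cdot 16\right) \left(-3\right) = \left(-2 + 32\right) \left(-3\right) = 30 \left(-3\right) = -90$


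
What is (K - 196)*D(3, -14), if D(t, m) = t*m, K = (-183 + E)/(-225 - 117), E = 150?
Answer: 156331/19 ≈ 8228.0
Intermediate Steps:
K = 11/114 (K = (-183 + 150)/(-225 - 117) = -33/(-342) = -33*(-1/342) = 11/114 ≈ 0.096491)
D(t, m) = m*t
(K - 196)*D(3, -14) = (11/114 - 196)*(-14*3) = -22333/114*(-42) = 156331/19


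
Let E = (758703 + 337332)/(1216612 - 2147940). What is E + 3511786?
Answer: 3270623535773/931328 ≈ 3.5118e+6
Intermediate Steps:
E = -1096035/931328 (E = 1096035/(-931328) = 1096035*(-1/931328) = -1096035/931328 ≈ -1.1769)
E + 3511786 = -1096035/931328 + 3511786 = 3270623535773/931328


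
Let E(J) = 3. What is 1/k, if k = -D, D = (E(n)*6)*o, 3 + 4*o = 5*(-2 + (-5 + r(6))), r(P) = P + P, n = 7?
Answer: -1/99 ≈ -0.010101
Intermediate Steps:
r(P) = 2*P
o = 11/2 (o = -3/4 + (5*(-2 + (-5 + 2*6)))/4 = -3/4 + (5*(-2 + (-5 + 12)))/4 = -3/4 + (5*(-2 + 7))/4 = -3/4 + (5*5)/4 = -3/4 + (1/4)*25 = -3/4 + 25/4 = 11/2 ≈ 5.5000)
D = 99 (D = (3*6)*(11/2) = 18*(11/2) = 99)
k = -99 (k = -1*99 = -99)
1/k = 1/(-99) = -1/99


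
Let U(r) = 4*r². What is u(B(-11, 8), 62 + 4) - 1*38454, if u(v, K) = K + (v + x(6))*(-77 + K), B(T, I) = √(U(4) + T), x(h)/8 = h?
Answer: -38916 - 11*√53 ≈ -38996.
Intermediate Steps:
x(h) = 8*h
B(T, I) = √(64 + T) (B(T, I) = √(4*4² + T) = √(4*16 + T) = √(64 + T))
u(v, K) = K + (-77 + K)*(48 + v) (u(v, K) = K + (v + 8*6)*(-77 + K) = K + (v + 48)*(-77 + K) = K + (48 + v)*(-77 + K) = K + (-77 + K)*(48 + v))
u(B(-11, 8), 62 + 4) - 1*38454 = (-3696 - 77*√(64 - 11) + 49*(62 + 4) + (62 + 4)*√(64 - 11)) - 1*38454 = (-3696 - 77*√53 + 49*66 + 66*√53) - 38454 = (-3696 - 77*√53 + 3234 + 66*√53) - 38454 = (-462 - 11*√53) - 38454 = -38916 - 11*√53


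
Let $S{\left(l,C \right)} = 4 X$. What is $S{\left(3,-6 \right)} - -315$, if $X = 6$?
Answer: $339$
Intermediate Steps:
$S{\left(l,C \right)} = 24$ ($S{\left(l,C \right)} = 4 \cdot 6 = 24$)
$S{\left(3,-6 \right)} - -315 = 24 - -315 = 24 + 315 = 339$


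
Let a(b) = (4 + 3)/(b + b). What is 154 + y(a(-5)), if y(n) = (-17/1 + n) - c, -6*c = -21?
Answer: 664/5 ≈ 132.80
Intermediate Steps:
c = 7/2 (c = -⅙*(-21) = 7/2 ≈ 3.5000)
a(b) = 7/(2*b) (a(b) = 7/((2*b)) = 7*(1/(2*b)) = 7/(2*b))
y(n) = -41/2 + n (y(n) = (-17/1 + n) - 1*7/2 = (-17*1 + n) - 7/2 = (-17 + n) - 7/2 = -41/2 + n)
154 + y(a(-5)) = 154 + (-41/2 + (7/2)/(-5)) = 154 + (-41/2 + (7/2)*(-⅕)) = 154 + (-41/2 - 7/10) = 154 - 106/5 = 664/5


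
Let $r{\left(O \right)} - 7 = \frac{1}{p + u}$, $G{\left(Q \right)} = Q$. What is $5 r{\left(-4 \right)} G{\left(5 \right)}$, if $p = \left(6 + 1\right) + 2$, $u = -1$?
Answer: $\frac{1425}{8} \approx 178.13$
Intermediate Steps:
$p = 9$ ($p = 7 + 2 = 9$)
$r{\left(O \right)} = \frac{57}{8}$ ($r{\left(O \right)} = 7 + \frac{1}{9 - 1} = 7 + \frac{1}{8} = \frac{57}{8}$)
$5 r{\left(-4 \right)} G{\left(5 \right)} = 5 \cdot \frac{57}{8} \cdot 5 = \frac{285}{8} \cdot 5 = \frac{1425}{8}$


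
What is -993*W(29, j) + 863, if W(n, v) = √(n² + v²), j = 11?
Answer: 863 - 993*√962 ≈ -29936.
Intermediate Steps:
-993*W(29, j) + 863 = -993*√(29² + 11²) + 863 = -993*√(841 + 121) + 863 = -993*√962 + 863 = 863 - 993*√962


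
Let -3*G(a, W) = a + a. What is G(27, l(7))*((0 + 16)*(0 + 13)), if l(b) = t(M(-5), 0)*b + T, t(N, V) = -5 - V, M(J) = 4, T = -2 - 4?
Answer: -3744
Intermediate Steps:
T = -6
l(b) = -6 - 5*b (l(b) = (-5 - 1*0)*b - 6 = (-5 + 0)*b - 6 = -5*b - 6 = -6 - 5*b)
G(a, W) = -2*a/3 (G(a, W) = -(a + a)/3 = -2*a/3)
G(27, l(7))*((0 + 16)*(0 + 13)) = (-2/3*27)*((0 + 16)*(0 + 13)) = -288*13 = -18*208 = -3744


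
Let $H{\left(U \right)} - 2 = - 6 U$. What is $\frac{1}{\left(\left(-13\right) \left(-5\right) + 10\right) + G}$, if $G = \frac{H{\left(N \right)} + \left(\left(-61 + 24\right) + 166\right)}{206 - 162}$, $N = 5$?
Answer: $\frac{44}{3401} \approx 0.012937$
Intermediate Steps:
$H{\left(U \right)} = 2 - 6 U$
$G = \frac{101}{44}$ ($G = \frac{\left(2 - 30\right) + \left(\left(-61 + 24\right) + 166\right)}{206 - 162} = \frac{\left(2 - 30\right) + \left(-37 + 166\right)}{44} = \left(-28 + 129\right) \frac{1}{44} = 101 \cdot \frac{1}{44} = \frac{101}{44} \approx 2.2955$)
$\frac{1}{\left(\left(-13\right) \left(-5\right) + 10\right) + G} = \frac{1}{\left(\left(-13\right) \left(-5\right) + 10\right) + \frac{101}{44}} = \frac{1}{\left(65 + 10\right) + \frac{101}{44}} = \frac{1}{75 + \frac{101}{44}} = \frac{1}{\frac{3401}{44}} = \frac{44}{3401}$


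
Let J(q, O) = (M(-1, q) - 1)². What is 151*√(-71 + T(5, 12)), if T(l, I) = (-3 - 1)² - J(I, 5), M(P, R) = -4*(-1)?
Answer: 1208*I ≈ 1208.0*I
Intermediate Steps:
M(P, R) = 4
J(q, O) = 9 (J(q, O) = (4 - 1)² = 3² = 9)
T(l, I) = 7 (T(l, I) = (-3 - 1)² - 1*9 = (-4)² - 9 = 16 - 9 = 7)
151*√(-71 + T(5, 12)) = 151*√(-71 + 7) = 151*√(-64) = 151*(8*I) = 1208*I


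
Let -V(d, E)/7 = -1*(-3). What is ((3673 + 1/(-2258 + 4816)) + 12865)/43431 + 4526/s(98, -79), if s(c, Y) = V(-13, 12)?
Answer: -55770484627/259225162 ≈ -215.14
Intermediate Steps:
V(d, E) = -21 (V(d, E) = -(-7)*(-3) = -7*3 = -21)
s(c, Y) = -21
((3673 + 1/(-2258 + 4816)) + 12865)/43431 + 4526/s(98, -79) = ((3673 + 1/(-2258 + 4816)) + 12865)/43431 + 4526/(-21) = ((3673 + 1/2558) + 12865)*(1/43431) + 4526*(-1/21) = ((3673 + 1/2558) + 12865)*(1/43431) - 4526/21 = (9395535/2558 + 12865)*(1/43431) - 4526/21 = (42304205/2558)*(1/43431) - 4526/21 = 42304205/111096498 - 4526/21 = -55770484627/259225162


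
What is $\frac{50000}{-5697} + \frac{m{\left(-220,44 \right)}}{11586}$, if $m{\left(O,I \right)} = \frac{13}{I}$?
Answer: $- \frac{8496375313}{968079816} \approx -8.7765$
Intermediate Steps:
$\frac{50000}{-5697} + \frac{m{\left(-220,44 \right)}}{11586} = \frac{50000}{-5697} + \frac{13 \cdot \frac{1}{44}}{11586} = 50000 \left(- \frac{1}{5697}\right) + 13 \cdot \frac{1}{44} \cdot \frac{1}{11586} = - \frac{50000}{5697} + \frac{13}{44} \cdot \frac{1}{11586} = - \frac{50000}{5697} + \frac{13}{509784} = - \frac{8496375313}{968079816}$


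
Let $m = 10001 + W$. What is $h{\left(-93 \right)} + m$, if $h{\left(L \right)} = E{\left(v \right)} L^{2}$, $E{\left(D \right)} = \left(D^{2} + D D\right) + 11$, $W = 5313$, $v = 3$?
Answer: $266135$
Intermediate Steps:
$E{\left(D \right)} = 11 + 2 D^{2}$ ($E{\left(D \right)} = \left(D^{2} + D^{2}\right) + 11 = 2 D^{2} + 11 = 11 + 2 D^{2}$)
$m = 15314$ ($m = 10001 + 5313 = 15314$)
$h{\left(L \right)} = 29 L^{2}$ ($h{\left(L \right)} = \left(11 + 2 \cdot 3^{2}\right) L^{2} = \left(11 + 2 \cdot 9\right) L^{2} = \left(11 + 18\right) L^{2} = 29 L^{2}$)
$h{\left(-93 \right)} + m = 29 \left(-93\right)^{2} + 15314 = 29 \cdot 8649 + 15314 = 250821 + 15314 = 266135$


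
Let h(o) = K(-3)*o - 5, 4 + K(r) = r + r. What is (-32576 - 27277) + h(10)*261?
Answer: -87258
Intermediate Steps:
K(r) = -4 + 2*r (K(r) = -4 + (r + r) = -4 + 2*r)
h(o) = -5 - 10*o (h(o) = (-4 + 2*(-3))*o - 5 = (-4 - 6)*o - 5 = -10*o - 5 = -5 - 10*o)
(-32576 - 27277) + h(10)*261 = (-32576 - 27277) + (-5 - 10*10)*261 = -59853 + (-5 - 100)*261 = -59853 - 105*261 = -59853 - 27405 = -87258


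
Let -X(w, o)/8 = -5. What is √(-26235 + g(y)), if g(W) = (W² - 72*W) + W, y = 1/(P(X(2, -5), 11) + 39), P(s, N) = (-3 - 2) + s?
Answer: I*√143668113/74 ≈ 161.98*I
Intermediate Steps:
X(w, o) = 40 (X(w, o) = -8*(-5) = 40)
P(s, N) = -5 + s
y = 1/74 (y = 1/((-5 + 40) + 39) = 1/(35 + 39) = 1/74 ≈ 0.013514)
g(W) = W² - 71*W
√(-26235 + g(y)) = √(-26235 + (-71 + 1/74)/74) = √(-26235 + (1/74)*(-5253/74)) = √(-26235 - 5253/5476) = √(-143668113/5476) = I*√143668113/74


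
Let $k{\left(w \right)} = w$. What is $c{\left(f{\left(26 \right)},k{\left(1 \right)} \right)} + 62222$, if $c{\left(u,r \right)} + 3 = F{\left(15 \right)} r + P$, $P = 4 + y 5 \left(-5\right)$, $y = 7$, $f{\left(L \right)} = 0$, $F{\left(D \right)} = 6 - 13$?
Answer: $62041$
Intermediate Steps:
$F{\left(D \right)} = -7$
$P = -171$ ($P = 4 + 7 \cdot 5 \left(-5\right) = 4 + 35 \left(-5\right) = 4 - 175 = -171$)
$c{\left(u,r \right)} = -174 - 7 r$ ($c{\left(u,r \right)} = -3 - \left(171 + 7 r\right) = -174 - 7 r$)
$c{\left(f{\left(26 \right)},k{\left(1 \right)} \right)} + 62222 = \left(-174 - 7\right) + 62222 = -181 + 62222 = 62041$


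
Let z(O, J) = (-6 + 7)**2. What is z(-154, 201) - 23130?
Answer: -23129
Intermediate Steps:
z(O, J) = 1 (z(O, J) = 1**2 = 1)
z(-154, 201) - 23130 = 1 - 23130 = -23129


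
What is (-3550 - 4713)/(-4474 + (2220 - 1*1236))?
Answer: 8263/3490 ≈ 2.3676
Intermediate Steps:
(-3550 - 4713)/(-4474 + (2220 - 1*1236)) = -8263/(-4474 + (2220 - 1236)) = -8263/(-4474 + 984) = -8263/(-3490) = -8263*(-1/3490) = 8263/3490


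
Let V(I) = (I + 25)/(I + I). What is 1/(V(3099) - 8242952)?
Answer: -3099/25544906686 ≈ -1.2132e-7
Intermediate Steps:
V(I) = (25 + I)/(2*I) (V(I) = (25 + I)/((2*I)) = (25 + I)*(1/(2*I)) = (25 + I)/(2*I))
1/(V(3099) - 8242952) = 1/((1/2)*(25 + 3099)/3099 - 8242952) = 1/((1/2)*(1/3099)*3124 - 8242952) = 1/(1562/3099 - 8242952) = 1/(-25544906686/3099) = -3099/25544906686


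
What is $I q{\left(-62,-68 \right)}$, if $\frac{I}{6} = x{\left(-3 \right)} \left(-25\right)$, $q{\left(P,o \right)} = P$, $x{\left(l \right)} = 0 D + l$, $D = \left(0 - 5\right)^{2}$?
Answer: $-27900$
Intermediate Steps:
$D = 25$ ($D = \left(-5\right)^{2} = 25$)
$x{\left(l \right)} = l$ ($x{\left(l \right)} = 0 \cdot 25 + l = 0 + l = l$)
$I = 450$ ($I = 6 \left(\left(-3\right) \left(-25\right)\right) = 6 \cdot 75 = 450$)
$I q{\left(-62,-68 \right)} = 450 \left(-62\right) = -27900$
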